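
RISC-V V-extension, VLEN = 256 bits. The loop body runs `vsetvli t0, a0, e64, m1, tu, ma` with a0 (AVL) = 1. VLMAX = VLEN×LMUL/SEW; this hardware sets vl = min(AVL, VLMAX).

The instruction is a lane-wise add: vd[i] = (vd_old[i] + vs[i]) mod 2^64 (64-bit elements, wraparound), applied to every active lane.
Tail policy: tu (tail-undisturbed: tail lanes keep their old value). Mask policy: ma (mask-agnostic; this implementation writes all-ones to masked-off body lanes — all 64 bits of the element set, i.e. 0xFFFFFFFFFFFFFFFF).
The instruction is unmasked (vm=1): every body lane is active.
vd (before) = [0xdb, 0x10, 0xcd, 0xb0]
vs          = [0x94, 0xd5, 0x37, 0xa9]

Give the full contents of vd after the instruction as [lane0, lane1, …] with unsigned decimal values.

vd = [367, 16, 205, 176]

VLMAX = (256 × 1) / 64 = 4 lanes
AVL=1 ≤ VLMAX=4, so vl = 1
  i=0: add(0xdb,0x94) → 367
  i=1: tail/keep → 16
  i=2: tail/keep → 205
  i=3: tail/keep → 176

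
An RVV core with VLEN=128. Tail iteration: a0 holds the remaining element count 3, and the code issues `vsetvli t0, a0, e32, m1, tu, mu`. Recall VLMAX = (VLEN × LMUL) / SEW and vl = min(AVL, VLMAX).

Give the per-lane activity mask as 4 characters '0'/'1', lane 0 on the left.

VLMAX = VLEN×LMUL/SEW = 128×1/32 = 4
vl ← min(3, 4) = 3
bits (lane 0 leftmost): 1110

predicate = 1110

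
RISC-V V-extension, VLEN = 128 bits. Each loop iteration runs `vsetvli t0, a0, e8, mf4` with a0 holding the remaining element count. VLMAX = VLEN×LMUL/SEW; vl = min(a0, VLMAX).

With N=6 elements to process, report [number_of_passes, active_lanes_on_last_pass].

[iterations, last_vl] = [2, 2]

VLMAX = (128 × 1/4) / 8 = 4 lanes
6 elements at 4/iter → 2 passes, remainder 2 on the last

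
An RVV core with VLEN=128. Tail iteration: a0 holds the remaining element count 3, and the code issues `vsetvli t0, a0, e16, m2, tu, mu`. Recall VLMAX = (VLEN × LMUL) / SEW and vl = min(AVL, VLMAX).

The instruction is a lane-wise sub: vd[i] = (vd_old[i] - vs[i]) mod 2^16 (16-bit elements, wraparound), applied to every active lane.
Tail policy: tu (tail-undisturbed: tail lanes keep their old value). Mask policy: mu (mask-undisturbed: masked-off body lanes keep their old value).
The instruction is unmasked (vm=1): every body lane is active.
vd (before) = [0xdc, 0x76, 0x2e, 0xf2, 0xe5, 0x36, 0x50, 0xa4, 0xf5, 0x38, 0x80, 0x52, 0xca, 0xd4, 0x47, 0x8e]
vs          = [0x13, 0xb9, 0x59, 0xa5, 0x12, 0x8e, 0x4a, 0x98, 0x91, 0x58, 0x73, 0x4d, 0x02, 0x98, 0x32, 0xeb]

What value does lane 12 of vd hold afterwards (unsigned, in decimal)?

vd[12] = 202

lanes per group: 128·2/16 = 16
vl ← min(3, 16) = 3
[0] sub(0xdc,0x13) = 0xc9
[1] sub(0x76,0xb9) = 0xffbd
[2] sub(0x2e,0x59) = 0xffd5
[3] tail/keep = 0xf2
[4] tail/keep = 0xe5
[5] tail/keep = 0x36
[6] tail/keep = 0x50
[7] tail/keep = 0xa4
[8] tail/keep = 0xf5
[9] tail/keep = 0x38
[10] tail/keep = 0x80
[11] tail/keep = 0x52
[12] tail/keep = 0xca
[13] tail/keep = 0xd4
[14] tail/keep = 0x47
[15] tail/keep = 0x8e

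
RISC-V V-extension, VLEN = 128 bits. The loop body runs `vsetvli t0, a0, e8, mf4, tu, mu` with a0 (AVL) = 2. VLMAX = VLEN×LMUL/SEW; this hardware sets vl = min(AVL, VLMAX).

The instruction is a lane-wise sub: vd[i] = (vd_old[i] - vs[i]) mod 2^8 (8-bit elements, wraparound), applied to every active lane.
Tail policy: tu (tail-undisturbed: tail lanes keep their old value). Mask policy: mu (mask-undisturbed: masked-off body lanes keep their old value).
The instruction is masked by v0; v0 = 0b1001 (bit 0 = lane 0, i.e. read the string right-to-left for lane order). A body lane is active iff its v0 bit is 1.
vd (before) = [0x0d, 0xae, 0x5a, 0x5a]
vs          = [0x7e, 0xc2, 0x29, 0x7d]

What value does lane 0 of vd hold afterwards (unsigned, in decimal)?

vd[0] = 143

VLMAX = VLEN×LMUL/SEW = 128×1/4/8 = 4
vl ← min(2, 4) = 2
[0] sub(0x0d,0x7e) = 0x8f
[1] mask-off/keep = 0xae
[2] tail/keep = 0x5a
[3] tail/keep = 0x5a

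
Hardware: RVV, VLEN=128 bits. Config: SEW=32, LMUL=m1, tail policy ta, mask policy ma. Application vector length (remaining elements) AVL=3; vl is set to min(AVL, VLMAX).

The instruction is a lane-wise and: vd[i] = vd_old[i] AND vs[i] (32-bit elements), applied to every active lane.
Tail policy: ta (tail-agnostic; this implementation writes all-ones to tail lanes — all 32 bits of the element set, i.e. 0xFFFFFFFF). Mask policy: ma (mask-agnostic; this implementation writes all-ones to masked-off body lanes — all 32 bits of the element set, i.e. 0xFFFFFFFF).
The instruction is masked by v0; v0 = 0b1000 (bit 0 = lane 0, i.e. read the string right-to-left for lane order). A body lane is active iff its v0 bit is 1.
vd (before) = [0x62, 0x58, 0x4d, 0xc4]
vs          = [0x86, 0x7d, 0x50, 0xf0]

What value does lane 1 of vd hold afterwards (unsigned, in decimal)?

VLMAX = VLEN×LMUL/SEW = 128×1/32 = 4
vl = min(AVL, VLMAX) = min(3, 4) = 3
  i=0: mask-off/ones → 4294967295
  i=1: mask-off/ones → 4294967295
  i=2: mask-off/ones → 4294967295
  i=3: tail/ones → 4294967295

vd[1] = 4294967295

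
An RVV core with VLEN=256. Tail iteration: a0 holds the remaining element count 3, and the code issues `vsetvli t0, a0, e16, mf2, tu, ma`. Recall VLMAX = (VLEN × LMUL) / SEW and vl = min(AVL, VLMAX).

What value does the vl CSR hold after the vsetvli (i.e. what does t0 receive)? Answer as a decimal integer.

vl = 3

lanes per group: 256·1/2/16 = 8
AVL=3 ≤ VLMAX=8, so vl = 3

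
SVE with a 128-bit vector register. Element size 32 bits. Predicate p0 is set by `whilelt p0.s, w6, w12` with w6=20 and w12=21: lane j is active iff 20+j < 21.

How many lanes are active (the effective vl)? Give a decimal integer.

128-bit reg / 32-bit elem → 4 lanes
active while 20+j < 21, i.e. j ∈ [0,1) capped at 4 ⇒ 1

vl = 1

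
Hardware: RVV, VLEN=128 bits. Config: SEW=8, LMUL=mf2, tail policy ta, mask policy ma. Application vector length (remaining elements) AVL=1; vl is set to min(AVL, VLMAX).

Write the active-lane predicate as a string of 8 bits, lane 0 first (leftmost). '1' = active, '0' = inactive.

VLMAX = VLEN×LMUL/SEW = 128×1/2/8 = 8
vl = min(AVL, VLMAX) = min(1, 8) = 1
bits (lane 0 leftmost): 10000000

predicate = 10000000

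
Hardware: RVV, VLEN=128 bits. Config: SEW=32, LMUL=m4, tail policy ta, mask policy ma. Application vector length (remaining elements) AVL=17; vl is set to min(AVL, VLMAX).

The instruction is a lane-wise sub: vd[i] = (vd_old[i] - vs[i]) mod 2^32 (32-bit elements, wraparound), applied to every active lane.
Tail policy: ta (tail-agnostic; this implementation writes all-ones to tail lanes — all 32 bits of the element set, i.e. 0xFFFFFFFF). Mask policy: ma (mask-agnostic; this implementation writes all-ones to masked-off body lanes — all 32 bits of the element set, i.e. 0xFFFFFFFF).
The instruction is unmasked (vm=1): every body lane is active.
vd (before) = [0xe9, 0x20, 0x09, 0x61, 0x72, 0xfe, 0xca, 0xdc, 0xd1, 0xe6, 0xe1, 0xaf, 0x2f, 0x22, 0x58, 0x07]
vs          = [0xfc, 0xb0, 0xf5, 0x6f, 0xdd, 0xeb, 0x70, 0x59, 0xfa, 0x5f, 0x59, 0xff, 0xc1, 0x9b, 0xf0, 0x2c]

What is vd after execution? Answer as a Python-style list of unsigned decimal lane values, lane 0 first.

vd = [4294967277, 4294967152, 4294967060, 4294967282, 4294967189, 19, 90, 131, 4294967255, 135, 136, 4294967216, 4294967150, 4294967175, 4294967144, 4294967259]

lanes per group: 128·4/32 = 16
AVL=17 > VLMAX=16, so vl = 16
lane  0: sub(0xe9,0xfc) ⇒ 0xffffffed
lane  1: sub(0x20,0xb0) ⇒ 0xffffff70
lane  2: sub(0x09,0xf5) ⇒ 0xffffff14
lane  3: sub(0x61,0x6f) ⇒ 0xfffffff2
lane  4: sub(0x72,0xdd) ⇒ 0xffffff95
lane  5: sub(0xfe,0xeb) ⇒ 0x13
lane  6: sub(0xca,0x70) ⇒ 0x5a
lane  7: sub(0xdc,0x59) ⇒ 0x83
lane  8: sub(0xd1,0xfa) ⇒ 0xffffffd7
lane  9: sub(0xe6,0x5f) ⇒ 0x87
lane 10: sub(0xe1,0x59) ⇒ 0x88
lane 11: sub(0xaf,0xff) ⇒ 0xffffffb0
lane 12: sub(0x2f,0xc1) ⇒ 0xffffff6e
lane 13: sub(0x22,0x9b) ⇒ 0xffffff87
lane 14: sub(0x58,0xf0) ⇒ 0xffffff68
lane 15: sub(0x07,0x2c) ⇒ 0xffffffdb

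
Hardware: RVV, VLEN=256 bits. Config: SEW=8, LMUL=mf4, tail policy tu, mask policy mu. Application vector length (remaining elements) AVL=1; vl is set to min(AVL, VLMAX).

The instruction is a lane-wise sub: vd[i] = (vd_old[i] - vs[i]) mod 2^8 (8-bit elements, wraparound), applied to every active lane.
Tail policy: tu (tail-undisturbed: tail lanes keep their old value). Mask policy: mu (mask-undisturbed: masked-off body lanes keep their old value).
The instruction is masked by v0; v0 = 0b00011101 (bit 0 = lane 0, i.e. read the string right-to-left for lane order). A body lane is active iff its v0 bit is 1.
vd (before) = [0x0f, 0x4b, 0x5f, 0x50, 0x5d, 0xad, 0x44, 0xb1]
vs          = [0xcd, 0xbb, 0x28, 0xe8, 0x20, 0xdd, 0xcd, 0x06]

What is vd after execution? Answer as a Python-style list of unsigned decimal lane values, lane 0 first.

VLMAX = (256 × 1/4) / 8 = 8 lanes
vl = min(AVL, VLMAX) = min(1, 8) = 1
  i=0: sub(0x0f,0xcd) → 66
  i=1: tail/keep → 75
  i=2: tail/keep → 95
  i=3: tail/keep → 80
  i=4: tail/keep → 93
  i=5: tail/keep → 173
  i=6: tail/keep → 68
  i=7: tail/keep → 177

vd = [66, 75, 95, 80, 93, 173, 68, 177]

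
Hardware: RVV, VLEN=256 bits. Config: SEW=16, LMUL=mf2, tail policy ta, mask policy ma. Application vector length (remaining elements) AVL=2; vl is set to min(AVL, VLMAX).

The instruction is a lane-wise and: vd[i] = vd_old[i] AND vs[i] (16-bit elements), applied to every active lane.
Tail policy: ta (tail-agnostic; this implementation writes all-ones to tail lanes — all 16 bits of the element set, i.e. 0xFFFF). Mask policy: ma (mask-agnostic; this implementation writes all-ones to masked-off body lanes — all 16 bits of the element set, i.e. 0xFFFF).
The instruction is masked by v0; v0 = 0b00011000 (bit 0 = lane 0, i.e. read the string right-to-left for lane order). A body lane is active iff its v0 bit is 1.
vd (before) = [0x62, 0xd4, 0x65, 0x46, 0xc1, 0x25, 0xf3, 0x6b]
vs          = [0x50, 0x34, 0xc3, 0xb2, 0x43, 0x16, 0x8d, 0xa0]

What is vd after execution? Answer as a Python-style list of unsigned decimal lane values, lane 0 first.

vd = [65535, 65535, 65535, 65535, 65535, 65535, 65535, 65535]

VLMAX = (256 × 1/2) / 16 = 8 lanes
vl = min(AVL, VLMAX) = min(2, 8) = 2
vd[0] mask-off/ones -> 0xffff
vd[1] mask-off/ones -> 0xffff
vd[2] tail/ones -> 0xffff
vd[3] tail/ones -> 0xffff
vd[4] tail/ones -> 0xffff
vd[5] tail/ones -> 0xffff
vd[6] tail/ones -> 0xffff
vd[7] tail/ones -> 0xffff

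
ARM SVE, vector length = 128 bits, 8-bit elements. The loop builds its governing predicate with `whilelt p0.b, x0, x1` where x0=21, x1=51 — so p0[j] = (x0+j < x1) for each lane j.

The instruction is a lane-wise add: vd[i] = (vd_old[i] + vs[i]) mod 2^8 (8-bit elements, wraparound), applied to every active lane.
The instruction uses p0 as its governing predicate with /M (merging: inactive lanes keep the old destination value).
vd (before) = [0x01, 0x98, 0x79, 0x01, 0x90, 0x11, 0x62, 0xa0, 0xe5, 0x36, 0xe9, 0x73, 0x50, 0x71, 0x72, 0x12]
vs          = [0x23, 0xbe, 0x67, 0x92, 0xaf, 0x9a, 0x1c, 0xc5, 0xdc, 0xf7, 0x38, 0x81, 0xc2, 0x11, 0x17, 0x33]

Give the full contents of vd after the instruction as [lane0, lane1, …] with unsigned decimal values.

128-bit reg / 8-bit elem → 16 lanes
whilelt: lane j active iff 21+j < 51 → j < 30 → 16 active
  i=0: add(0x01,0x23) → 36
  i=1: add(0x98,0xbe) → 86
  i=2: add(0x79,0x67) → 224
  i=3: add(0x01,0x92) → 147
  i=4: add(0x90,0xaf) → 63
  i=5: add(0x11,0x9a) → 171
  i=6: add(0x62,0x1c) → 126
  i=7: add(0xa0,0xc5) → 101
  i=8: add(0xe5,0xdc) → 193
  i=9: add(0x36,0xf7) → 45
  i=10: add(0xe9,0x38) → 33
  i=11: add(0x73,0x81) → 244
  i=12: add(0x50,0xc2) → 18
  i=13: add(0x71,0x11) → 130
  i=14: add(0x72,0x17) → 137
  i=15: add(0x12,0x33) → 69

vd = [36, 86, 224, 147, 63, 171, 126, 101, 193, 45, 33, 244, 18, 130, 137, 69]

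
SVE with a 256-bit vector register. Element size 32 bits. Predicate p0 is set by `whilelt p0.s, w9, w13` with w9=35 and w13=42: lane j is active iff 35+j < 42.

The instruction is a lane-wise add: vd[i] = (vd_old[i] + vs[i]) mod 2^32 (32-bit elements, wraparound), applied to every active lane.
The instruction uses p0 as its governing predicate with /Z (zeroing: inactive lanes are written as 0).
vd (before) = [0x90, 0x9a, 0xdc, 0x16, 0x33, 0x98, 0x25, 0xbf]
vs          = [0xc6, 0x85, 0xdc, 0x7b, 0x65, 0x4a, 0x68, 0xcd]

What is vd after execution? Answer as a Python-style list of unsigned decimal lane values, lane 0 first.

vd = [342, 287, 440, 145, 152, 226, 141, 0]

lane count: 256 div 32 = 8
p0[j] = (35+j < 42); true for j=0..6 → 7 lanes set
[0] add(0x90,0xc6) = 0x156
[1] add(0x9a,0x85) = 0x11f
[2] add(0xdc,0xdc) = 0x1b8
[3] add(0x16,0x7b) = 0x91
[4] add(0x33,0x65) = 0x98
[5] add(0x98,0x4a) = 0xe2
[6] add(0x25,0x68) = 0x8d
[7] tail/zero = 0x00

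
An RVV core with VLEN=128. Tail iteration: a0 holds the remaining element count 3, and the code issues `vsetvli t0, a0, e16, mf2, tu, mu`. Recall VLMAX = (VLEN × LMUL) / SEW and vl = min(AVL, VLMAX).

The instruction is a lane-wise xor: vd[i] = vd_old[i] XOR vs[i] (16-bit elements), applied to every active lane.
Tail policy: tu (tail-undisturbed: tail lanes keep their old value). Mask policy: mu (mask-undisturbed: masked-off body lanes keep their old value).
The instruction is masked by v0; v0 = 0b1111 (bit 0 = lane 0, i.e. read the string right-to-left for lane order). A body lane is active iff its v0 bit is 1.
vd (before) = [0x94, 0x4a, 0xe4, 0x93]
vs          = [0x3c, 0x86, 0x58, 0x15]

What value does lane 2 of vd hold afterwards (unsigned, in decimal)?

vd[2] = 188

lanes per group: 128·1/2/16 = 4
vl = min(AVL, VLMAX) = min(3, 4) = 3
lane  0: xor(0x94,0x3c) ⇒ 0xa8
lane  1: xor(0x4a,0x86) ⇒ 0xcc
lane  2: xor(0xe4,0x58) ⇒ 0xbc
lane  3: tail/keep ⇒ 0x93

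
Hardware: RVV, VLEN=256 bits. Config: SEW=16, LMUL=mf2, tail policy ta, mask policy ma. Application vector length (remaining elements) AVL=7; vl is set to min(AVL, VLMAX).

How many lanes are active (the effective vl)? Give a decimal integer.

lanes per group: 256·1/2/16 = 8
vl ← min(7, 8) = 7

vl = 7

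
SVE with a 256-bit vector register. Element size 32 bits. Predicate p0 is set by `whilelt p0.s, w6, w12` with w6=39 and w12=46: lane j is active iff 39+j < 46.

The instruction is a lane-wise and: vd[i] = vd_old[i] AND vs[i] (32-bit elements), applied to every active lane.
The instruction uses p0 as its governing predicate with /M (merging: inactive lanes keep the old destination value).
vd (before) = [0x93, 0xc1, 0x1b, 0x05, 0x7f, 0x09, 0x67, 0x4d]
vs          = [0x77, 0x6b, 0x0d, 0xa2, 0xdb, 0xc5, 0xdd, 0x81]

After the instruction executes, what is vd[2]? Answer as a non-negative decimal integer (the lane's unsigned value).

256-bit reg / 32-bit elem → 8 lanes
active while 39+j < 46, i.e. j ∈ [0,7) capped at 8 ⇒ 7
lane  0: and(0x93,0x77) ⇒ 0x13
lane  1: and(0xc1,0x6b) ⇒ 0x41
lane  2: and(0x1b,0x0d) ⇒ 0x09
lane  3: and(0x05,0xa2) ⇒ 0x00
lane  4: and(0x7f,0xdb) ⇒ 0x5b
lane  5: and(0x09,0xc5) ⇒ 0x01
lane  6: and(0x67,0xdd) ⇒ 0x45
lane  7: tail/keep ⇒ 0x4d

vd[2] = 9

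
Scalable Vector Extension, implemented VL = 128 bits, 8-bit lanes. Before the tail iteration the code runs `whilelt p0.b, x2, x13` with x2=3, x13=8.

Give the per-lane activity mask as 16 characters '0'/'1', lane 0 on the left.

predicate = 1111100000000000

register lanes = 128/8 = 16
active while 3+j < 8, i.e. j ∈ [0,5) capped at 16 ⇒ 5
bits (lane 0 leftmost): 1111100000000000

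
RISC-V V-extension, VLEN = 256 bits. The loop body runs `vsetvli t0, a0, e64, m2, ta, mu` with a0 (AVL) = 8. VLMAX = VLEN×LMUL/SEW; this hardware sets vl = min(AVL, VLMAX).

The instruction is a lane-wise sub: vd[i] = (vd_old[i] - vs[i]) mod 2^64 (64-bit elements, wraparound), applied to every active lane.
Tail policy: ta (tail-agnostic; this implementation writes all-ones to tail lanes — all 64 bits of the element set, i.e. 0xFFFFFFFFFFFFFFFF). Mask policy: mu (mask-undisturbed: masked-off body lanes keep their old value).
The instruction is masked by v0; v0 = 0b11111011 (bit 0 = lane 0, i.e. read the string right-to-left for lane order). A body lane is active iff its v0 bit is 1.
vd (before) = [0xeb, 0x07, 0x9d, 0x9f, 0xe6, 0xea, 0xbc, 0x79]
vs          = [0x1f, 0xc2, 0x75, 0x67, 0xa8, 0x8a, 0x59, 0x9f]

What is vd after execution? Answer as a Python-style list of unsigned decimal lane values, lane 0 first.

vd = [204, 18446744073709551429, 157, 56, 62, 96, 99, 18446744073709551578]

VLMAX = VLEN×LMUL/SEW = 256×2/64 = 8
vl = min(AVL, VLMAX) = min(8, 8) = 8
[0] sub(0xeb,0x1f) = 0xcc
[1] sub(0x07,0xc2) = 0xffffffffffffff45
[2] mask-off/keep = 0x9d
[3] sub(0x9f,0x67) = 0x38
[4] sub(0xe6,0xa8) = 0x3e
[5] sub(0xea,0x8a) = 0x60
[6] sub(0xbc,0x59) = 0x63
[7] sub(0x79,0x9f) = 0xffffffffffffffda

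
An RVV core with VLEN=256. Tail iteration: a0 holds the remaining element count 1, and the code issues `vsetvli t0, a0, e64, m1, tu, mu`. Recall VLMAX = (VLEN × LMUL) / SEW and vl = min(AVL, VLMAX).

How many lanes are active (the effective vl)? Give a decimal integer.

vl = 1

VLMAX = VLEN×LMUL/SEW = 256×1/64 = 4
vl = min(AVL, VLMAX) = min(1, 4) = 1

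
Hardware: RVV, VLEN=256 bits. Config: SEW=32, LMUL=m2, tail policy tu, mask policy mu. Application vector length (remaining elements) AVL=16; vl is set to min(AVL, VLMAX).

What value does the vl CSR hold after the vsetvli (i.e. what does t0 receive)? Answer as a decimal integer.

vl = 16

lanes per group: 256·2/32 = 16
vl ← min(16, 16) = 16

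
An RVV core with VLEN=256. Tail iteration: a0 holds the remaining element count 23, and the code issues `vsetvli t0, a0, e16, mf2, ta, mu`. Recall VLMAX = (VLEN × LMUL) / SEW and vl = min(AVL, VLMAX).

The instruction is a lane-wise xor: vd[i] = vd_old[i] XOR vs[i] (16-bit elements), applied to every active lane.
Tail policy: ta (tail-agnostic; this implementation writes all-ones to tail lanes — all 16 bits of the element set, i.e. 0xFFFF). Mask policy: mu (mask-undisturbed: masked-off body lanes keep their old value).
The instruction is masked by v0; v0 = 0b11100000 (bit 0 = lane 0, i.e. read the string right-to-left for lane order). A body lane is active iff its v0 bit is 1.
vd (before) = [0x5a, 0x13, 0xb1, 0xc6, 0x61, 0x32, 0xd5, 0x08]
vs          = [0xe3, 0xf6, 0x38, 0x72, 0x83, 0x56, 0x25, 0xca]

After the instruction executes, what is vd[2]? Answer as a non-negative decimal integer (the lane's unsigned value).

VLMAX = (256 × 1/2) / 16 = 8 lanes
vl = min(AVL, VLMAX) = min(23, 8) = 8
  i=0: mask-off/keep → 90
  i=1: mask-off/keep → 19
  i=2: mask-off/keep → 177
  i=3: mask-off/keep → 198
  i=4: mask-off/keep → 97
  i=5: xor(0x32,0x56) → 100
  i=6: xor(0xd5,0x25) → 240
  i=7: xor(0x08,0xca) → 194

vd[2] = 177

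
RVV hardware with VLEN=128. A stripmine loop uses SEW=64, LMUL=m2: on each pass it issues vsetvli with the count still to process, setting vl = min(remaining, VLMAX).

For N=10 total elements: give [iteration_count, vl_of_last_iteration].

[iterations, last_vl] = [3, 2]

VLMAX = VLEN×LMUL/SEW = 128×2/64 = 4
N=10: ⌈10/4⌉ = 3 iters; last vl = 10 − 2×4 = 2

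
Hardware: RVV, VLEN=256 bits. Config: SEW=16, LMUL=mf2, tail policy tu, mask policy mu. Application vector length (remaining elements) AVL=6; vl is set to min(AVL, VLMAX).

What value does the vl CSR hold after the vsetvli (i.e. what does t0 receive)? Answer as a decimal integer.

VLMAX = VLEN×LMUL/SEW = 256×1/2/16 = 8
AVL=6 ≤ VLMAX=8, so vl = 6

vl = 6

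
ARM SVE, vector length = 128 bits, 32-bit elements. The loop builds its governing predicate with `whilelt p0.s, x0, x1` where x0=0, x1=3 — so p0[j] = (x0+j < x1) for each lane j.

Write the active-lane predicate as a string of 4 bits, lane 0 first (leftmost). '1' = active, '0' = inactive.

predicate = 1110

register lanes = 128/32 = 4
active while 0+j < 3, i.e. j ∈ [0,3) capped at 4 ⇒ 3
bits (lane 0 leftmost): 1110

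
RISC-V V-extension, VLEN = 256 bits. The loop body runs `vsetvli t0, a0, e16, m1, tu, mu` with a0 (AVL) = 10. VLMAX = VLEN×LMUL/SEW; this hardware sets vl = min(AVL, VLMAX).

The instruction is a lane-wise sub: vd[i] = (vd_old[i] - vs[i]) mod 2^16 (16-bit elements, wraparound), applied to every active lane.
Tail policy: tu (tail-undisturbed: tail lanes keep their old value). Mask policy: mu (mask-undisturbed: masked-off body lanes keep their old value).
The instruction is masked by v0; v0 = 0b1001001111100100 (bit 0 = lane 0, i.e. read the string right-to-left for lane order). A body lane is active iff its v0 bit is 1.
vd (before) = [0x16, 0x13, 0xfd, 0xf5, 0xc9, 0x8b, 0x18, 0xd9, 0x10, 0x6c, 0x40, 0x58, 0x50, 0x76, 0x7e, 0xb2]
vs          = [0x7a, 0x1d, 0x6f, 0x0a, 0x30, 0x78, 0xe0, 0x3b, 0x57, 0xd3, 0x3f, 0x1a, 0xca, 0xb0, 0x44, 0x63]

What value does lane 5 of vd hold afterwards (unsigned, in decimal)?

vd[5] = 19

VLMAX = VLEN×LMUL/SEW = 256×1/16 = 16
AVL=10 ≤ VLMAX=16, so vl = 10
  i=0: mask-off/keep → 22
  i=1: mask-off/keep → 19
  i=2: sub(0xfd,0x6f) → 142
  i=3: mask-off/keep → 245
  i=4: mask-off/keep → 201
  i=5: sub(0x8b,0x78) → 19
  i=6: sub(0x18,0xe0) → 65336
  i=7: sub(0xd9,0x3b) → 158
  i=8: sub(0x10,0x57) → 65465
  i=9: sub(0x6c,0xd3) → 65433
  i=10: tail/keep → 64
  i=11: tail/keep → 88
  i=12: tail/keep → 80
  i=13: tail/keep → 118
  i=14: tail/keep → 126
  i=15: tail/keep → 178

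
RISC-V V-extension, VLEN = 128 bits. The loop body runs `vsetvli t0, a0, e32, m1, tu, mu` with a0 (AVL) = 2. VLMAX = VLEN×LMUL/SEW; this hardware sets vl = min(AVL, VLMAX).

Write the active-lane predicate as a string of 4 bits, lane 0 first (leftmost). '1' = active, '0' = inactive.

predicate = 1100

VLMAX = (128 × 1) / 32 = 4 lanes
vl = min(AVL, VLMAX) = min(2, 4) = 2
bits (lane 0 leftmost): 1100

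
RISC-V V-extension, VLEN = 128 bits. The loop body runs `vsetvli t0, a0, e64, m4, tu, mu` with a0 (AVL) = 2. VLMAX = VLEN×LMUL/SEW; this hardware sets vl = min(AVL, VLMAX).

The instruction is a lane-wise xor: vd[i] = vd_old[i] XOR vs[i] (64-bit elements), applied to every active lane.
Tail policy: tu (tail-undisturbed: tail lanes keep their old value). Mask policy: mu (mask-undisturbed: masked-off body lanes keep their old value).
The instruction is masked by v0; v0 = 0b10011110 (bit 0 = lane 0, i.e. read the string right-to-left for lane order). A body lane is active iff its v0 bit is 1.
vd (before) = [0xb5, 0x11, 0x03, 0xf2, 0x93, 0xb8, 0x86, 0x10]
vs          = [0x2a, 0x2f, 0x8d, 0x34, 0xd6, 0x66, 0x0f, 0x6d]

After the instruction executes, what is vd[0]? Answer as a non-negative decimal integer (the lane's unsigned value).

vd[0] = 181

VLMAX = (128 × 4) / 64 = 8 lanes
AVL=2 ≤ VLMAX=8, so vl = 2
vd[0] mask-off/keep -> 0xb5
vd[1] xor(0x11,0x2f) -> 0x3e
vd[2] tail/keep -> 0x03
vd[3] tail/keep -> 0xf2
vd[4] tail/keep -> 0x93
vd[5] tail/keep -> 0xb8
vd[6] tail/keep -> 0x86
vd[7] tail/keep -> 0x10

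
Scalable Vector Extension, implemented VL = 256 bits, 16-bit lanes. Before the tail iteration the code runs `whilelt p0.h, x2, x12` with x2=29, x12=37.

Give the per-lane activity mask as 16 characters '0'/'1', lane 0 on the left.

register lanes = 256/16 = 16
p0[j] = (29+j < 37); true for j=0..7 → 8 lanes set
bits (lane 0 leftmost): 1111111100000000

predicate = 1111111100000000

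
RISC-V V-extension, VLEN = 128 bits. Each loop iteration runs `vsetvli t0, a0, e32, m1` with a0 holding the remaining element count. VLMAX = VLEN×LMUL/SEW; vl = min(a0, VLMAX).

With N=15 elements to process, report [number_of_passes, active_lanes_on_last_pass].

[iterations, last_vl] = [4, 3]

VLMAX = (128 × 1) / 32 = 4 lanes
N=15: ⌈15/4⌉ = 4 iters; last vl = 15 − 3×4 = 3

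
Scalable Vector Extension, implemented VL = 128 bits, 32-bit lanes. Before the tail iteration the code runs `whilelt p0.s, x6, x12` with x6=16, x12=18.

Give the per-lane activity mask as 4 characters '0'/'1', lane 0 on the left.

register lanes = 128/32 = 4
p0[j] = (16+j < 18); true for j=0..1 → 2 lanes set
bits (lane 0 leftmost): 1100

predicate = 1100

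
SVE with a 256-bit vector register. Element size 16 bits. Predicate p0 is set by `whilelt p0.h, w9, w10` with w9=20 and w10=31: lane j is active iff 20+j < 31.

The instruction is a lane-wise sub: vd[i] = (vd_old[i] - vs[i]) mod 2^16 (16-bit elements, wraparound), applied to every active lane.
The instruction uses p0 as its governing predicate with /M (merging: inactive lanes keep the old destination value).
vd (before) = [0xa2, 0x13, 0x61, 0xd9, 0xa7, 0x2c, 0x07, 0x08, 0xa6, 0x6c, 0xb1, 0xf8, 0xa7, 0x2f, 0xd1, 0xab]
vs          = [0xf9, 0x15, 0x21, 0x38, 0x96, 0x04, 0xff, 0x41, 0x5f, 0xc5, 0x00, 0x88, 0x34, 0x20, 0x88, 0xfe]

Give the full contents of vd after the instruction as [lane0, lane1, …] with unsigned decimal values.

register lanes = 256/16 = 16
whilelt: lane j active iff 20+j < 31 → j < 11 → 11 active
lane  0: sub(0xa2,0xf9) ⇒ 0xffa9
lane  1: sub(0x13,0x15) ⇒ 0xfffe
lane  2: sub(0x61,0x21) ⇒ 0x40
lane  3: sub(0xd9,0x38) ⇒ 0xa1
lane  4: sub(0xa7,0x96) ⇒ 0x11
lane  5: sub(0x2c,0x04) ⇒ 0x28
lane  6: sub(0x07,0xff) ⇒ 0xff08
lane  7: sub(0x08,0x41) ⇒ 0xffc7
lane  8: sub(0xa6,0x5f) ⇒ 0x47
lane  9: sub(0x6c,0xc5) ⇒ 0xffa7
lane 10: sub(0xb1,0x00) ⇒ 0xb1
lane 11: tail/keep ⇒ 0xf8
lane 12: tail/keep ⇒ 0xa7
lane 13: tail/keep ⇒ 0x2f
lane 14: tail/keep ⇒ 0xd1
lane 15: tail/keep ⇒ 0xab

vd = [65449, 65534, 64, 161, 17, 40, 65288, 65479, 71, 65447, 177, 248, 167, 47, 209, 171]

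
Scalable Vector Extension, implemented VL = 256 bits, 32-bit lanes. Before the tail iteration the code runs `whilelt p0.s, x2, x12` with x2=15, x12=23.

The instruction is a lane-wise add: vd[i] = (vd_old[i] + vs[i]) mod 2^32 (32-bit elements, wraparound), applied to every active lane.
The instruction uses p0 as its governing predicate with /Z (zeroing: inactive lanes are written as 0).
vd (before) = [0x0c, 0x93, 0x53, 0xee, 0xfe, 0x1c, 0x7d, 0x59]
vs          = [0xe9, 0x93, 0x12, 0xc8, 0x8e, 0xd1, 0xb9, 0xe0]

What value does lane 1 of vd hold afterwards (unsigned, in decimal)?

vd[1] = 294

lane count: 256 div 32 = 8
whilelt: lane j active iff 15+j < 23 → j < 8 → 8 active
[0] add(0x0c,0xe9) = 0xf5
[1] add(0x93,0x93) = 0x126
[2] add(0x53,0x12) = 0x65
[3] add(0xee,0xc8) = 0x1b6
[4] add(0xfe,0x8e) = 0x18c
[5] add(0x1c,0xd1) = 0xed
[6] add(0x7d,0xb9) = 0x136
[7] add(0x59,0xe0) = 0x139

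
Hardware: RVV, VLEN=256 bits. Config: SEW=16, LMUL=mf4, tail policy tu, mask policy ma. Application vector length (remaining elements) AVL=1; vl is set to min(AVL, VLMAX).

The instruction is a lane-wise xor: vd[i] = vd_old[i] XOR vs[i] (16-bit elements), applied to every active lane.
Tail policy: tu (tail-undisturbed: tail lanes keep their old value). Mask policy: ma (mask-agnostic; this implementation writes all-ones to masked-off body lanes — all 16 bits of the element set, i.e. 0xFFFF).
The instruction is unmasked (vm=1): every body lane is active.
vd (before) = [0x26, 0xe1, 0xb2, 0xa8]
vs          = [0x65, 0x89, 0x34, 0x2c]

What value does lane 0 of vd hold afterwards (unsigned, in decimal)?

VLMAX = (256 × 1/4) / 16 = 4 lanes
vl ← min(1, 4) = 1
lane  0: xor(0x26,0x65) ⇒ 0x43
lane  1: tail/keep ⇒ 0xe1
lane  2: tail/keep ⇒ 0xb2
lane  3: tail/keep ⇒ 0xa8

vd[0] = 67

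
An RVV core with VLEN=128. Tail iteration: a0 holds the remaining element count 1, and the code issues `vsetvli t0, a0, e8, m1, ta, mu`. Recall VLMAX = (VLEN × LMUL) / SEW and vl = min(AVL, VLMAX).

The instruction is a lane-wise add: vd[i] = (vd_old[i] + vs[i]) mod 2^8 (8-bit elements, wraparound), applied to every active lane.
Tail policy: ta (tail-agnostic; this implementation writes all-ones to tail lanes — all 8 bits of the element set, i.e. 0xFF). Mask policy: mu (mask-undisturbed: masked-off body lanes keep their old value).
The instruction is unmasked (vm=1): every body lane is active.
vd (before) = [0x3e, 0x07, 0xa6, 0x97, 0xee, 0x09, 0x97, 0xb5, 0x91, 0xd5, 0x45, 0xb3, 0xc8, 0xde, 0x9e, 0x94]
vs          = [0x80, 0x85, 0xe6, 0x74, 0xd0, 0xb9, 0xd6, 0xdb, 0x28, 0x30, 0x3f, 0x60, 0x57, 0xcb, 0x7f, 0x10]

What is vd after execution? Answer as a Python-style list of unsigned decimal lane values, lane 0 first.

vd = [190, 255, 255, 255, 255, 255, 255, 255, 255, 255, 255, 255, 255, 255, 255, 255]

lanes per group: 128·1/8 = 16
vl = min(AVL, VLMAX) = min(1, 16) = 1
lane  0: add(0x3e,0x80) ⇒ 0xbe
lane  1: tail/ones ⇒ 0xff
lane  2: tail/ones ⇒ 0xff
lane  3: tail/ones ⇒ 0xff
lane  4: tail/ones ⇒ 0xff
lane  5: tail/ones ⇒ 0xff
lane  6: tail/ones ⇒ 0xff
lane  7: tail/ones ⇒ 0xff
lane  8: tail/ones ⇒ 0xff
lane  9: tail/ones ⇒ 0xff
lane 10: tail/ones ⇒ 0xff
lane 11: tail/ones ⇒ 0xff
lane 12: tail/ones ⇒ 0xff
lane 13: tail/ones ⇒ 0xff
lane 14: tail/ones ⇒ 0xff
lane 15: tail/ones ⇒ 0xff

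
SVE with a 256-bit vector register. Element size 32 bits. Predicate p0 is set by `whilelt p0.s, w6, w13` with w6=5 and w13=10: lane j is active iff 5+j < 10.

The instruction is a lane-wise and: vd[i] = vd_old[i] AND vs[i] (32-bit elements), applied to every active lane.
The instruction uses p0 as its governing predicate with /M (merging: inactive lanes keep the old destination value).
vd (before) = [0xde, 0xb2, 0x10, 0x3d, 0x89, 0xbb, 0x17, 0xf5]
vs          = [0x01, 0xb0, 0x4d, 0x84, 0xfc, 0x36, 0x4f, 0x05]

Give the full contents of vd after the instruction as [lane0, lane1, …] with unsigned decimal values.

vd = [0, 176, 0, 4, 136, 187, 23, 245]

256-bit reg / 32-bit elem → 8 lanes
active while 5+j < 10, i.e. j ∈ [0,5) capped at 8 ⇒ 5
vd[0] and(0xde,0x01) -> 0x00
vd[1] and(0xb2,0xb0) -> 0xb0
vd[2] and(0x10,0x4d) -> 0x00
vd[3] and(0x3d,0x84) -> 0x04
vd[4] and(0x89,0xfc) -> 0x88
vd[5] tail/keep -> 0xbb
vd[6] tail/keep -> 0x17
vd[7] tail/keep -> 0xf5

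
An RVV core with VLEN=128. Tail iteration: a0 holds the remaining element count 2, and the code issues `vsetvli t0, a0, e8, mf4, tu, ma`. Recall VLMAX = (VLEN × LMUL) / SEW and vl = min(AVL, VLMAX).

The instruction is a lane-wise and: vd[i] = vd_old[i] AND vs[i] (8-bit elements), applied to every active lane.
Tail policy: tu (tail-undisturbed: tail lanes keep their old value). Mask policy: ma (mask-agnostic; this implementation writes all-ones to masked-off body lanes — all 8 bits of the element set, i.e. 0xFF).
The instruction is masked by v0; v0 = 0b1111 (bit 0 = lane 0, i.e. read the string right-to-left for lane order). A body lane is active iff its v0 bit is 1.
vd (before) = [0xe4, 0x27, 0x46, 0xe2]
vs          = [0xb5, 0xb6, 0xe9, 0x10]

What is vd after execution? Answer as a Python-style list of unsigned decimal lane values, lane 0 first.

lanes per group: 128·1/4/8 = 4
AVL=2 ≤ VLMAX=4, so vl = 2
  i=0: and(0xe4,0xb5) → 164
  i=1: and(0x27,0xb6) → 38
  i=2: tail/keep → 70
  i=3: tail/keep → 226

vd = [164, 38, 70, 226]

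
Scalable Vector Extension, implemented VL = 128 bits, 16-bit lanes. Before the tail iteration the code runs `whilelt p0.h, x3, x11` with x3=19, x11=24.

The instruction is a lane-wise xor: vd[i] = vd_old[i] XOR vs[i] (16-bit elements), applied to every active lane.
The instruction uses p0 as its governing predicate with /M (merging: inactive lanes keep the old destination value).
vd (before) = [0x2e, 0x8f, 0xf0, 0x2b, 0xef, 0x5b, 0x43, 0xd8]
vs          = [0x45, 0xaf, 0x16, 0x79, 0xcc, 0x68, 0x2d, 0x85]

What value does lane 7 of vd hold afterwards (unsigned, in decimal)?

vd[7] = 216

128-bit reg / 16-bit elem → 8 lanes
active while 19+j < 24, i.e. j ∈ [0,5) capped at 8 ⇒ 5
  i=0: xor(0x2e,0x45) → 107
  i=1: xor(0x8f,0xaf) → 32
  i=2: xor(0xf0,0x16) → 230
  i=3: xor(0x2b,0x79) → 82
  i=4: xor(0xef,0xcc) → 35
  i=5: tail/keep → 91
  i=6: tail/keep → 67
  i=7: tail/keep → 216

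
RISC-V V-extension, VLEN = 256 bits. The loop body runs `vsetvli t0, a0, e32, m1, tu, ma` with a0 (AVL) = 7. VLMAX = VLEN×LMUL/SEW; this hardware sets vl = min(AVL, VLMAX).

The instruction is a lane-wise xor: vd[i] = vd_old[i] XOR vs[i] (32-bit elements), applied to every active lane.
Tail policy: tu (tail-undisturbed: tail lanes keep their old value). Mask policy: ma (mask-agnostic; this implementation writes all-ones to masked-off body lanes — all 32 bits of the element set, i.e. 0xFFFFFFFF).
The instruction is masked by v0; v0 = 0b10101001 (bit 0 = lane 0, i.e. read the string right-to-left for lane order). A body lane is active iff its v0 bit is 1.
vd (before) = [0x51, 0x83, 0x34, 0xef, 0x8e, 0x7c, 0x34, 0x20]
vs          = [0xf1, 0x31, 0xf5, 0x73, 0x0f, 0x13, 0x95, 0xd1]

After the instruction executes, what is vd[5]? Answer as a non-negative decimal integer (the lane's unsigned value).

vd[5] = 111

VLMAX = VLEN×LMUL/SEW = 256×1/32 = 8
AVL=7 ≤ VLMAX=8, so vl = 7
lane  0: xor(0x51,0xf1) ⇒ 0xa0
lane  1: mask-off/ones ⇒ 0xffffffff
lane  2: mask-off/ones ⇒ 0xffffffff
lane  3: xor(0xef,0x73) ⇒ 0x9c
lane  4: mask-off/ones ⇒ 0xffffffff
lane  5: xor(0x7c,0x13) ⇒ 0x6f
lane  6: mask-off/ones ⇒ 0xffffffff
lane  7: tail/keep ⇒ 0x20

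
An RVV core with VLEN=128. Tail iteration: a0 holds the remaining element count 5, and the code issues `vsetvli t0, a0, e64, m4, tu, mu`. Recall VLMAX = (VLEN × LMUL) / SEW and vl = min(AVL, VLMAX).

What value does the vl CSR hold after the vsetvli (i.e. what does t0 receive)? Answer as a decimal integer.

VLMAX = VLEN×LMUL/SEW = 128×4/64 = 8
vl ← min(5, 8) = 5

vl = 5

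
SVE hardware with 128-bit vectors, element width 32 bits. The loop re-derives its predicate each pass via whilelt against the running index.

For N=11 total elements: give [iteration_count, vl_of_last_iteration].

[iterations, last_vl] = [3, 3]

register lanes = 128/32 = 4
iterations = ceil(11/4) = 3; final-pass vl = 3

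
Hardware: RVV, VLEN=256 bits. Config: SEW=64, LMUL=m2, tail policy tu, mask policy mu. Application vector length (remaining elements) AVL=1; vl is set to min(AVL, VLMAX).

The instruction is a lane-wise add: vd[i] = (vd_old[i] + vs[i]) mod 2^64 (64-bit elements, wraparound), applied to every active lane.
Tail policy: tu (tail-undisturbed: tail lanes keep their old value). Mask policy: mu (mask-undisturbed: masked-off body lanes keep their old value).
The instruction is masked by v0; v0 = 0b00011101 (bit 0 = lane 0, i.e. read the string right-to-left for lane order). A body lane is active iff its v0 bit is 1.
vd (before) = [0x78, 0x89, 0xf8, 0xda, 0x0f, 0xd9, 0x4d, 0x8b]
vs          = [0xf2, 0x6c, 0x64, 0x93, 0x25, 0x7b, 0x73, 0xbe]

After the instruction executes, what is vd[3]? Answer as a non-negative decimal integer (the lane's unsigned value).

VLMAX = (256 × 2) / 64 = 8 lanes
vl ← min(1, 8) = 1
vd[0] add(0x78,0xf2) -> 0x16a
vd[1] tail/keep -> 0x89
vd[2] tail/keep -> 0xf8
vd[3] tail/keep -> 0xda
vd[4] tail/keep -> 0x0f
vd[5] tail/keep -> 0xd9
vd[6] tail/keep -> 0x4d
vd[7] tail/keep -> 0x8b

vd[3] = 218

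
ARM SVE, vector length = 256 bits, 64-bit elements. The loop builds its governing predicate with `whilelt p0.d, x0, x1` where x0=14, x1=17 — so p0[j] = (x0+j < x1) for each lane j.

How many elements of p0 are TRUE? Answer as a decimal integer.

vl = 3

register lanes = 256/64 = 4
p0[j] = (14+j < 17); true for j=0..2 → 3 lanes set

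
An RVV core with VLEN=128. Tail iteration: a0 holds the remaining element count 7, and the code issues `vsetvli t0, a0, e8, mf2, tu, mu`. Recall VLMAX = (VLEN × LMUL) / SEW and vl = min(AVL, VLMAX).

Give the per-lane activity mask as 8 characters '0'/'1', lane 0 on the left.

predicate = 11111110

VLMAX = VLEN×LMUL/SEW = 128×1/2/8 = 8
AVL=7 ≤ VLMAX=8, so vl = 7
bits (lane 0 leftmost): 11111110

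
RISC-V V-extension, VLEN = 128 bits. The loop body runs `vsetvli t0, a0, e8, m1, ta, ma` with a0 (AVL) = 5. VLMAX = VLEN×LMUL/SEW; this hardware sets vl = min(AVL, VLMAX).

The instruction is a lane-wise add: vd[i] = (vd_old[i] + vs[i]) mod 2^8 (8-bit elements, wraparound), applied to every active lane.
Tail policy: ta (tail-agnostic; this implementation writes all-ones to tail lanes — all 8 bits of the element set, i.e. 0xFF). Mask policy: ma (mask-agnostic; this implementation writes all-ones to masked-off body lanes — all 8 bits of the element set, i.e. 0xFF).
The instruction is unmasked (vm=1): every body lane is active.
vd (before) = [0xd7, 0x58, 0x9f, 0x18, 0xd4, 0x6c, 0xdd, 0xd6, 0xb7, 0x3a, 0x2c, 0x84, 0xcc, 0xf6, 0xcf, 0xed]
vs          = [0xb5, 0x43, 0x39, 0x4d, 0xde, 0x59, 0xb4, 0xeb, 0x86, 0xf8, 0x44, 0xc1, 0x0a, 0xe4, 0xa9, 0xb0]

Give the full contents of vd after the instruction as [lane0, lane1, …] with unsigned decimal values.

VLMAX = VLEN×LMUL/SEW = 128×1/8 = 16
vl ← min(5, 16) = 5
lane  0: add(0xd7,0xb5) ⇒ 0x8c
lane  1: add(0x58,0x43) ⇒ 0x9b
lane  2: add(0x9f,0x39) ⇒ 0xd8
lane  3: add(0x18,0x4d) ⇒ 0x65
lane  4: add(0xd4,0xde) ⇒ 0xb2
lane  5: tail/ones ⇒ 0xff
lane  6: tail/ones ⇒ 0xff
lane  7: tail/ones ⇒ 0xff
lane  8: tail/ones ⇒ 0xff
lane  9: tail/ones ⇒ 0xff
lane 10: tail/ones ⇒ 0xff
lane 11: tail/ones ⇒ 0xff
lane 12: tail/ones ⇒ 0xff
lane 13: tail/ones ⇒ 0xff
lane 14: tail/ones ⇒ 0xff
lane 15: tail/ones ⇒ 0xff

vd = [140, 155, 216, 101, 178, 255, 255, 255, 255, 255, 255, 255, 255, 255, 255, 255]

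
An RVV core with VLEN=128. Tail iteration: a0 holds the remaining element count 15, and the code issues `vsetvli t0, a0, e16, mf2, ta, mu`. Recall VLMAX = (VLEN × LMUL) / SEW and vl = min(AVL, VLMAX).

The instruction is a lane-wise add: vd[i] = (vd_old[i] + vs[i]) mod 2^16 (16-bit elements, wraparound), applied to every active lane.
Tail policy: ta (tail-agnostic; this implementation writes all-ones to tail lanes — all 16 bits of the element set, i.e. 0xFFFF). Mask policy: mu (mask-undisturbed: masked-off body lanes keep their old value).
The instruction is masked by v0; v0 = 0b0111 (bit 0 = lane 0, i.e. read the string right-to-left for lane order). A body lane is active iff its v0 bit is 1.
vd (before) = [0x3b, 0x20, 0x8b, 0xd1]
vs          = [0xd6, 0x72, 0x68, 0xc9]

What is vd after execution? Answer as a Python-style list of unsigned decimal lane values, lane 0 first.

vd = [273, 146, 243, 209]

lanes per group: 128·1/2/16 = 4
AVL=15 > VLMAX=4, so vl = 4
  i=0: add(0x3b,0xd6) → 273
  i=1: add(0x20,0x72) → 146
  i=2: add(0x8b,0x68) → 243
  i=3: mask-off/keep → 209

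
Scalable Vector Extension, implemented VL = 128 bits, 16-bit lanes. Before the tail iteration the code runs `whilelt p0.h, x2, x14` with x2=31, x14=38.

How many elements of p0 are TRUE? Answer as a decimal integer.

register lanes = 128/16 = 8
whilelt: lane j active iff 31+j < 38 → j < 7 → 7 active

vl = 7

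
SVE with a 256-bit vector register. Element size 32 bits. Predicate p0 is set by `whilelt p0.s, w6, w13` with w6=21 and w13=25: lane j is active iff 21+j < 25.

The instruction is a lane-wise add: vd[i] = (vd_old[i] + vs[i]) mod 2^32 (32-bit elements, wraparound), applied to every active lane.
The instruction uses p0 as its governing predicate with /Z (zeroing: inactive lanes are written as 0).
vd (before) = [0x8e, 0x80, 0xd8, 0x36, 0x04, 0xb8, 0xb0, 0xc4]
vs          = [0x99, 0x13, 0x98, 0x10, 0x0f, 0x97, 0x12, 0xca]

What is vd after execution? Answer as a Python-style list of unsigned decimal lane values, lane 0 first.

lane count: 256 div 32 = 8
p0[j] = (21+j < 25); true for j=0..3 → 4 lanes set
vd[0] add(0x8e,0x99) -> 0x127
vd[1] add(0x80,0x13) -> 0x93
vd[2] add(0xd8,0x98) -> 0x170
vd[3] add(0x36,0x10) -> 0x46
vd[4] tail/zero -> 0x00
vd[5] tail/zero -> 0x00
vd[6] tail/zero -> 0x00
vd[7] tail/zero -> 0x00

vd = [295, 147, 368, 70, 0, 0, 0, 0]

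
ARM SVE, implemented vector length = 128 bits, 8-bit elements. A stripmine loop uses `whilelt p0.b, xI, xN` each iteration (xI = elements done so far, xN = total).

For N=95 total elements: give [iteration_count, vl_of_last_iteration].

[iterations, last_vl] = [6, 15]

128-bit reg / 8-bit elem → 16 lanes
iterations = ceil(95/16) = 6; final-pass vl = 15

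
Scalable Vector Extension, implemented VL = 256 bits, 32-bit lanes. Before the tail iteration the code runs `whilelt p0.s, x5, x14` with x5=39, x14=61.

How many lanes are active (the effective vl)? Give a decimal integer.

register lanes = 256/32 = 8
whilelt: lane j active iff 39+j < 61 → j < 22 → 8 active

vl = 8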